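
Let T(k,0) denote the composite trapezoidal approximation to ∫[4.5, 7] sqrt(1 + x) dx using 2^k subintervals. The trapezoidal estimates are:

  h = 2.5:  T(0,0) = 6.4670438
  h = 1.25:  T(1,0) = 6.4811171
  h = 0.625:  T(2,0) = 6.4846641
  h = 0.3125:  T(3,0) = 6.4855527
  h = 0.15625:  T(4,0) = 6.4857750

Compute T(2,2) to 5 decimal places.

6.48585

T(1,1) = (4·6.4811171 − 6.4670438) / 3 = 6.4858082
T(2,1) = (4·6.4846641 − 6.4811171) / 3 = 6.4858464
T(2,2) = 6.4858464 + (6.4858464 − 6.4858082)/15 = 6.4858489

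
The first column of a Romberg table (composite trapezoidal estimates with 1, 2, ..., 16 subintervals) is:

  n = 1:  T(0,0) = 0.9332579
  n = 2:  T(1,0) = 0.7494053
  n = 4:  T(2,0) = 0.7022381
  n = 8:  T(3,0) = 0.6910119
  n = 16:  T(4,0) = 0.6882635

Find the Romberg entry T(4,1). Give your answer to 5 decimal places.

0.68735

Richardson extrapolation on the trapezoidal column (denominator 4−1=3):
T(4,1) = 0.6882635 + (0.6882635 − 0.6910119)/3 = 0.6873474
(Column j=1 coincides with Simpson's rule on the same nodes.)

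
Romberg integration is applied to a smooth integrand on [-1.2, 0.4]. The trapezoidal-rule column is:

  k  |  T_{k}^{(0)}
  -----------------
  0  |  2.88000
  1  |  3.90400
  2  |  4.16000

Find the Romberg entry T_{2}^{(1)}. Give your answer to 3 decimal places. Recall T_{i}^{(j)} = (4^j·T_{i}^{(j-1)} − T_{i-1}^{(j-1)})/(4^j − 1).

Richardson extrapolation on the trapezoidal column (denominator 4−1=3):
T_{2}^{(1)} = 4.16000 + (4.16000 − 3.90400)/3 = 4.24533

4.245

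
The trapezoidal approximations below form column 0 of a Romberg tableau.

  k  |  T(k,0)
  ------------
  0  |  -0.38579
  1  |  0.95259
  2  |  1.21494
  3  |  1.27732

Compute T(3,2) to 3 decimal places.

Richardson extrapolation on the trapezoidal column (denominator 4−1=3):
T(2,1) = 1.21494 + (1.21494 − 0.95259)/3 = 1.30239
T(3,1) = (4·1.27732 − 1.21494) / 3 = 1.29811
T(3,2) = (16·1.29811 − 1.30239) / 15 = 1.29782
(Column j=1 coincides with Simpson's rule on the same nodes.)

1.298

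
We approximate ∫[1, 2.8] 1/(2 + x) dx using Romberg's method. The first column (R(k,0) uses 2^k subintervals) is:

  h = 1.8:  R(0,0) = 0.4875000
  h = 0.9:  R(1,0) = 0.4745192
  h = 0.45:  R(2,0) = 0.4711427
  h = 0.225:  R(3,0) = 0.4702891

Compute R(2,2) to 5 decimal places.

0.47001

Richardson extrapolation on the trapezoidal column (denominator 4−1=3):
R(1,1) = 0.4745192 + (0.4745192 − 0.4875000)/3 = 0.4701923
R(2,1) = (4·0.4711427 − 0.4745192) / 3 = 0.4700172
R(2,2) = 0.4700172 + (0.4700172 − 0.4701923)/15 = 0.4700055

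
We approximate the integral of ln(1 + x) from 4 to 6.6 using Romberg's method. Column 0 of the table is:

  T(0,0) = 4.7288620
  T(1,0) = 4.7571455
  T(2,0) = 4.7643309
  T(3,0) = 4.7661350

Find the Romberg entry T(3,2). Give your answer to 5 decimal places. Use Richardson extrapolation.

Richardson extrapolation on the trapezoidal column (denominator 4−1=3):
T(2,1) = 4.7643309 + (4.7643309 − 4.7571455)/3 = 4.7667260
T(3,1) = 4.7661350 + (4.7661350 − 4.7643309)/3 = 4.7667364
T(3,2) = 4.7667364 + (4.7667364 − 4.7667260)/15 = 4.7667371

4.76674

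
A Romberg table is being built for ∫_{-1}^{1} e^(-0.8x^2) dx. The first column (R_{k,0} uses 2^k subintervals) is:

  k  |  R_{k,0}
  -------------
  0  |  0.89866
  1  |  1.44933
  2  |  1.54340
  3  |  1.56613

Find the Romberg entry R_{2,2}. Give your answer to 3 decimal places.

1.571

Richardson extrapolation on the trapezoidal column (denominator 4−1=3):
R_{1,1} = (4·1.44933 − 0.89866) / 3 = 1.63289
R_{2,1} = 1.54340 + (1.54340 − 1.44933)/3 = 1.57476
R_{2,2} = 1.57476 + (1.57476 − 1.63289)/15 = 1.57088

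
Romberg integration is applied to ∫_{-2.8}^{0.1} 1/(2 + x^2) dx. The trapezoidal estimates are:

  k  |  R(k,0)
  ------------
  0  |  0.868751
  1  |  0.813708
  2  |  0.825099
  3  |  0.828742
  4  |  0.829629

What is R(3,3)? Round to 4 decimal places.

R(1,1) = (4·0.813708 − 0.868751) / 3 = 0.795360
R(2,1) = (4·0.825099 − 0.813708) / 3 = 0.828896
R(3,1) = (4·0.828742 − 0.825099) / 3 = 0.829956
R(2,2) = (16·0.828896 − 0.795360) / 15 = 0.831132
R(3,2) = 0.829956 + (0.829956 − 0.828896)/15 = 0.830027
R(3,3) = (64·0.830027 − 0.831132) / 63 = 0.830009
(Column j=1 coincides with Simpson's rule on the same nodes.)

0.8300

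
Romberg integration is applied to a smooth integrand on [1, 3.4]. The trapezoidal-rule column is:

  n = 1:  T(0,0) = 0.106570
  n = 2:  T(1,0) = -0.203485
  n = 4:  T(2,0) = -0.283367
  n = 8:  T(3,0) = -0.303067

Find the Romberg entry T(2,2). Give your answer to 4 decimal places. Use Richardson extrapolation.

-0.3102

Richardson extrapolation on the trapezoidal column (denominator 4−1=3):
T(1,1) = -0.203485 + (-0.203485 − 0.106570)/3 = -0.306837
T(2,1) = -0.283367 + (-0.283367 − (-0.203485))/3 = -0.309994
T(2,2) = (16·(-0.309994) − (-0.306837)) / 15 = -0.310204
(Column j=1 coincides with Simpson's rule on the same nodes.)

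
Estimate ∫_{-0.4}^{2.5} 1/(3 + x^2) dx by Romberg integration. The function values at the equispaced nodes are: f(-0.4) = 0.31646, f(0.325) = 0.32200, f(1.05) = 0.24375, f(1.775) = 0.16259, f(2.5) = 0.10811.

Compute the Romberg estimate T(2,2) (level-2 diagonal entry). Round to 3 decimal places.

0.690

T(0,0) (trapezoid, 1 panel, h=2.9000): 0.61563
T(1,0) (trapezoid, 2 panels, h=1.4500): 0.66125
T(2,0) (trapezoid, 4 panels, h=0.7250): 0.68195
T(1,1) = 0.66125 + (0.66125 − 0.61563)/3 = 0.67646
T(2,1) = 0.68195 + (0.68195 − 0.66125)/3 = 0.68885
T(2,2) = 0.68885 + (0.68885 − 0.67646)/15 = 0.68968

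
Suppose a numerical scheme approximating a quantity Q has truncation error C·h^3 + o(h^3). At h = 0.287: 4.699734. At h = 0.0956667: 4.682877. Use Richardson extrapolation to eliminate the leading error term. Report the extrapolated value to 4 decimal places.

4.6822

The leading error scales as h^3; refining by a factor of 3 reduces it by 3^3 = 27.
Extrapolated value = (27·A(h/3) − A(h)) / (27 − 1)
= (27·4.682877 − 4.699734) / 26
= 121.737945 / 26 = 4.682229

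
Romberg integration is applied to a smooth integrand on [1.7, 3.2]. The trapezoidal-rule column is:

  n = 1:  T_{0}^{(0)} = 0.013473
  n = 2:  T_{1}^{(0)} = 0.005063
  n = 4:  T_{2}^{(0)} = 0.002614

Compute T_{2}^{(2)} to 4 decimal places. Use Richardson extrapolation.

0.0018

T_{1}^{(1)} = 0.005063 + (0.005063 − 0.013473)/3 = 0.002260
T_{2}^{(1)} = 0.002614 + (0.002614 − 0.005063)/3 = 0.001798
T_{2}^{(2)} = (16·0.001798 − 0.002260) / 15 = 0.001767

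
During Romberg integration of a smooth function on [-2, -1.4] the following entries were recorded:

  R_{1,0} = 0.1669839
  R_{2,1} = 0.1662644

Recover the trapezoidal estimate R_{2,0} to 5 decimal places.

From R_{2,1} = (4·R_{2,0} − R_{1,0})/3, solve for R_{2,0}:
4·R_{2,0} = 3·0.1662644 + 0.1669839 = 0.6657771
R_{2,0} = 0.1664443

0.16644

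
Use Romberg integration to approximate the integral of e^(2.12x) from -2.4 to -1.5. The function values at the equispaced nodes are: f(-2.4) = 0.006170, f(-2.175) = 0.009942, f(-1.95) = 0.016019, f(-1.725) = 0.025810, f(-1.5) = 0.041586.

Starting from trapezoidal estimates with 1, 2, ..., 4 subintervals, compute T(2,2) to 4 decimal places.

T(0,0) (trapezoid, 1 panel, h=0.9000): 0.021490
T(1,0) (trapezoid, 2 panels, h=0.4500): 0.017954
T(2,0) (trapezoid, 4 panels, h=0.2250): 0.017021
T(1,1) = 0.017954 + (0.017954 − 0.021490)/3 = 0.016775
T(2,1) = 0.017021 + (0.017021 − 0.017954)/3 = 0.016710
T(2,2) = 0.016710 + (0.016710 − 0.016775)/15 = 0.016706

0.0167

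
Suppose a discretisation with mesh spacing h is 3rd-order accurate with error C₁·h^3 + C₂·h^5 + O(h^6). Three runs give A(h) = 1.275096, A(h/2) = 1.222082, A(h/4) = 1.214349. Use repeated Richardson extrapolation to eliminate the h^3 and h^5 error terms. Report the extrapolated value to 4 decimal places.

First eliminate the h^3 term (factor 2^3 = 8):
  B₁ = (8·1.222082 − 1.275096)/7 = 1.214509
  B₂ = (8·1.214349 − 1.222082)/7 = 1.213244
Then eliminate the h^5 term (factor 2^5 = 32):
  (32·1.213244 − 1.214509)/31 = 1.213203

1.2132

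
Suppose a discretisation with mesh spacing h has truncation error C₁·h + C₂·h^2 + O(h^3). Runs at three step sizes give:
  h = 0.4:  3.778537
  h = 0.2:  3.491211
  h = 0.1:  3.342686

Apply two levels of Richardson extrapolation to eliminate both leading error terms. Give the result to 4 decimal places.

First eliminate the h term (factor 2^1 = 2):
  B₁ = (2·3.491211 − 3.778537)/1 = 3.203885
  B₂ = (2·3.342686 − 3.491211)/1 = 3.194161
Then eliminate the h^2 term (factor 2^2 = 4):
  (4·3.194161 − 3.203885)/3 = 3.190920

3.1909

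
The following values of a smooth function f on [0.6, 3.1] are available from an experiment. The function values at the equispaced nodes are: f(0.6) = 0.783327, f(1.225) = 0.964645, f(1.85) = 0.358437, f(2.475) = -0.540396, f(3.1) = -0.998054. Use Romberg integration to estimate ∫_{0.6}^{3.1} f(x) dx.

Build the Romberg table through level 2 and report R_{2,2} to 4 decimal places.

R_{0,0} (trapezoid, 1 panel, h=2.5000): -0.268409
R_{1,0} (trapezoid, 2 panels, h=1.2500): 0.313842
R_{2,0} (trapezoid, 4 panels, h=0.6250): 0.422077
R_{1,1} = 0.313842 + (0.313842 − (-0.268409))/3 = 0.507926
R_{2,1} = 0.422077 + (0.422077 − 0.313842)/3 = 0.458155
R_{2,2} = 0.458155 + (0.458155 − 0.507926)/15 = 0.454837

0.4548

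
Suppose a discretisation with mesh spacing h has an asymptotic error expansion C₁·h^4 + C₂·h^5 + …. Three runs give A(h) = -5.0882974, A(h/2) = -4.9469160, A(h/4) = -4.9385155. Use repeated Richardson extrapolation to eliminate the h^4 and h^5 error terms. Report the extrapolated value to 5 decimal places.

-4.93797

First eliminate the h^4 term (factor 2^4 = 16):
  B₁ = (16·(-4.9469160) − (-5.0882974))/15 = -4.9374906
  B₂ = (16·(-4.9385155) − (-4.9469160))/15 = -4.9379555
Then eliminate the h^5 term (factor 2^5 = 32):
  (32·(-4.9379555) − (-4.9374906))/31 = -4.9379705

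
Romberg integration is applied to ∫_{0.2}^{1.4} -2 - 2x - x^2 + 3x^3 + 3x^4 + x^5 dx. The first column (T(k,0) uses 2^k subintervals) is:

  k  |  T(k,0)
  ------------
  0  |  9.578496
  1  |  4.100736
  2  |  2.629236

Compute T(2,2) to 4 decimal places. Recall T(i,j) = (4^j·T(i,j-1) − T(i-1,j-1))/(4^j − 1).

2.1297

Richardson extrapolation on the trapezoidal column (denominator 4−1=3):
T(1,1) = (4·4.100736 − 9.578496) / 3 = 2.274816
T(2,1) = 2.629236 + (2.629236 − 4.100736)/3 = 2.138736
T(2,2) = (16·2.138736 − 2.274816) / 15 = 2.129664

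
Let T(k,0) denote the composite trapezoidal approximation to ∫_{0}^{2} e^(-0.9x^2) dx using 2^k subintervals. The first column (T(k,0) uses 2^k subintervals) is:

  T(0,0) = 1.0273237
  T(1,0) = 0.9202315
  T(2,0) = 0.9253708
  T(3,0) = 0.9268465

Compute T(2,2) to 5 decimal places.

Richardson extrapolation on the trapezoidal column (denominator 4−1=3):
T(1,1) = 0.9202315 + (0.9202315 − 1.0273237)/3 = 0.8845341
T(2,1) = (4·0.9253708 − 0.9202315) / 3 = 0.9270839
T(2,2) = 0.9270839 + (0.9270839 − 0.8845341)/15 = 0.9299206
(Column j=1 coincides with Simpson's rule on the same nodes.)

0.92992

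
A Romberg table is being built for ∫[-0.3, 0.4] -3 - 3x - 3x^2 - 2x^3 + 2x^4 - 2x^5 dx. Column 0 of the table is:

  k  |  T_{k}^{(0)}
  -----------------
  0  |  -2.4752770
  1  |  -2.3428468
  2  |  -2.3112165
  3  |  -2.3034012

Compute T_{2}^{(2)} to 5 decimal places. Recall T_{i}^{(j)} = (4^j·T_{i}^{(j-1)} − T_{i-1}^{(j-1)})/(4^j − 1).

T_{1}^{(1)} = (4·(-2.3428468) − (-2.4752770)) / 3 = -2.2987034
T_{2}^{(1)} = -2.3112165 + (-2.3112165 − (-2.3428468))/3 = -2.3006731
T_{2}^{(2)} = (16·(-2.3006731) − (-2.2987034)) / 15 = -2.3008044

-2.30080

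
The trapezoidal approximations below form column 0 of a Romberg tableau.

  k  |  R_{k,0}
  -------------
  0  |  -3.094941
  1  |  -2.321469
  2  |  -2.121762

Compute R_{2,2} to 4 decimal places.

-2.0546

Richardson extrapolation on the trapezoidal column (denominator 4−1=3):
R_{1,1} = -2.321469 + (-2.321469 − (-3.094941))/3 = -2.063645
R_{2,1} = (4·(-2.121762) − (-2.321469)) / 3 = -2.055193
R_{2,2} = (16·(-2.055193) − (-2.063645)) / 15 = -2.054630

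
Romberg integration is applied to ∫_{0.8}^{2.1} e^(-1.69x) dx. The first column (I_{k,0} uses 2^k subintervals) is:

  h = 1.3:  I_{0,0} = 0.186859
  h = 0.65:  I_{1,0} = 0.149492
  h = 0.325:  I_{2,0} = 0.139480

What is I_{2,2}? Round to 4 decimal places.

I_{1,1} = 0.149492 + (0.149492 − 0.186859)/3 = 0.137036
I_{2,1} = 0.139480 + (0.139480 − 0.149492)/3 = 0.136143
I_{2,2} = (16·0.136143 − 0.137036) / 15 = 0.136083

0.1361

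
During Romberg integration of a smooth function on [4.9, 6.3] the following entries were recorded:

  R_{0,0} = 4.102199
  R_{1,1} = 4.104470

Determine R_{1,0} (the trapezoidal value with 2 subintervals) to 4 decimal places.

From R_{1,1} = (4·R_{1,0} − R_{0,0})/3, solve for R_{1,0}:
4·R_{1,0} = 3·4.104470 + 4.102199 = 16.415609
R_{1,0} = 4.103902

4.1039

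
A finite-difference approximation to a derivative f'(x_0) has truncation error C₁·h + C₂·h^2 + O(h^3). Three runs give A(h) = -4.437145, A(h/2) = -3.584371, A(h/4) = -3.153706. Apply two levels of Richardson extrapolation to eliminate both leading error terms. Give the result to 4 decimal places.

First eliminate the h term (factor 2^1 = 2):
  B₁ = (2·(-3.584371) − (-4.437145))/1 = -2.731597
  B₂ = (2·(-3.153706) − (-3.584371))/1 = -2.723041
Then eliminate the h^2 term (factor 2^2 = 4):
  (4·(-2.723041) − (-2.731597))/3 = -2.720189

-2.7202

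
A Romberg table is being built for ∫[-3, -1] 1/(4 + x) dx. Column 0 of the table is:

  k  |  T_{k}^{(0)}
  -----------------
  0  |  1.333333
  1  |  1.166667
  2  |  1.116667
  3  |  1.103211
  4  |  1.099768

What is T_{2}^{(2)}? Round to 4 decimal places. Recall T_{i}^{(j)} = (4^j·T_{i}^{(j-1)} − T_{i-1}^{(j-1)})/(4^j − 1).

T_{1}^{(1)} = 1.166667 + (1.166667 − 1.333333)/3 = 1.111112
T_{2}^{(1)} = (4·1.116667 − 1.166667) / 3 = 1.100000
T_{2}^{(2)} = (16·1.100000 − 1.111112) / 15 = 1.099259
(Column j=1 coincides with Simpson's rule on the same nodes.)

1.0993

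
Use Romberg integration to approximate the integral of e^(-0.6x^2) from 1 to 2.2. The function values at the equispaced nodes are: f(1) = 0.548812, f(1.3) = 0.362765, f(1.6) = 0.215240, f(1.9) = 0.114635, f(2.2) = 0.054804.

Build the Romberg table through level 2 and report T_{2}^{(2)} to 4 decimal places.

T_{0}^{(0)} (trapezoid, 1 panel, h=1.2000): 0.362170
T_{1}^{(0)} (trapezoid, 2 panels, h=0.6000): 0.310229
T_{2}^{(0)} (trapezoid, 4 panels, h=0.3000): 0.298334
T_{1}^{(1)} = 0.310229 + (0.310229 − 0.362170)/3 = 0.292915
T_{2}^{(1)} = 0.298334 + (0.298334 − 0.310229)/3 = 0.294369
T_{2}^{(2)} = 0.294369 + (0.294369 − 0.292915)/15 = 0.294466

0.2945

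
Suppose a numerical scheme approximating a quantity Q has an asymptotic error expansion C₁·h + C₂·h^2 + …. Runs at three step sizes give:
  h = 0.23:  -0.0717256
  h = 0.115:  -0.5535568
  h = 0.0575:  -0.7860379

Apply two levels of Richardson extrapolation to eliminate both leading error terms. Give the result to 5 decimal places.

First eliminate the h term (factor 2^1 = 2):
  B₁ = (2·(-0.5535568) − (-0.0717256))/1 = -1.0353880
  B₂ = (2·(-0.7860379) − (-0.5535568))/1 = -1.0185190
Then eliminate the h^2 term (factor 2^2 = 4):
  (4·(-1.0185190) − (-1.0353880))/3 = -1.0128960

-1.01290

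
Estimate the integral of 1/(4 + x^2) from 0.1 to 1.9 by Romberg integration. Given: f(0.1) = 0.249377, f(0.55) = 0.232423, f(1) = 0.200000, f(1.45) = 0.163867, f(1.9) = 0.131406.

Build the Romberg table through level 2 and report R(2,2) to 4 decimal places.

0.3549

R(0,0) (trapezoid, 1 panel, h=1.8000): 0.342705
R(1,0) (trapezoid, 2 panels, h=0.9000): 0.351352
R(2,0) (trapezoid, 4 panels, h=0.4500): 0.354007
R(1,1) = 0.351352 + (0.351352 − 0.342705)/3 = 0.354234
R(2,1) = 0.354007 + (0.354007 − 0.351352)/3 = 0.354892
R(2,2) = 0.354892 + (0.354892 − 0.354234)/15 = 0.354936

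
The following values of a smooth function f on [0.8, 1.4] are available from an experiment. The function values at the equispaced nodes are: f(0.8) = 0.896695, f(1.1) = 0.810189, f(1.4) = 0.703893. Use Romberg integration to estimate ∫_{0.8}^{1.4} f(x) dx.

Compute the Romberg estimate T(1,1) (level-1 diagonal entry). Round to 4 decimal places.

T(0,0) (trapezoid, 1 panel, h=0.6000): 0.480176
T(1,0) (trapezoid, 2 panels, h=0.3000): 0.483145
T(1,1) = 0.483145 + (0.483145 − 0.480176)/3 = 0.484135

0.4841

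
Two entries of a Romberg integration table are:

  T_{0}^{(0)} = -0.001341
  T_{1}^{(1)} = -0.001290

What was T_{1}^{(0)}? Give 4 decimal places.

-0.0013

From T_{1}^{(1)} = (4·T_{1}^{(0)} − T_{0}^{(0)})/3, solve for T_{1}^{(0)}:
4·T_{1}^{(0)} = 3·(-0.001290) + (-0.001341) = -0.005211
T_{1}^{(0)} = -0.001303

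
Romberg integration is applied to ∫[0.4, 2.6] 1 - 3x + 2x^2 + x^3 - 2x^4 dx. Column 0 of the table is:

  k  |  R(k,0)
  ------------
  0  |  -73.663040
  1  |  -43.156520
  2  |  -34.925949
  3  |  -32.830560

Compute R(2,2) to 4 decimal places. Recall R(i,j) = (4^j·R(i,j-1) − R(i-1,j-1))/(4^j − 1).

-32.1287

Richardson extrapolation on the trapezoidal column (denominator 4−1=3):
R(1,1) = -43.156520 + (-43.156520 − (-73.663040))/3 = -32.987680
R(2,1) = -34.925949 + (-34.925949 − (-43.156520))/3 = -32.182425
R(2,2) = -32.182425 + (-32.182425 − (-32.987680))/15 = -32.128741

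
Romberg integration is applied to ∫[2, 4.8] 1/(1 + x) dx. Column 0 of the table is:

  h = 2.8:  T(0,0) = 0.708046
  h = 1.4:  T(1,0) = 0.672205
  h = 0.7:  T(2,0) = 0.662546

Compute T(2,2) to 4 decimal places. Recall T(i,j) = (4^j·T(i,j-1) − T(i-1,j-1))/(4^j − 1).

0.6593

Richardson extrapolation on the trapezoidal column (denominator 4−1=3):
T(1,1) = 0.672205 + (0.672205 − 0.708046)/3 = 0.660258
T(2,1) = (4·0.662546 − 0.672205) / 3 = 0.659326
T(2,2) = (16·0.659326 − 0.660258) / 15 = 0.659264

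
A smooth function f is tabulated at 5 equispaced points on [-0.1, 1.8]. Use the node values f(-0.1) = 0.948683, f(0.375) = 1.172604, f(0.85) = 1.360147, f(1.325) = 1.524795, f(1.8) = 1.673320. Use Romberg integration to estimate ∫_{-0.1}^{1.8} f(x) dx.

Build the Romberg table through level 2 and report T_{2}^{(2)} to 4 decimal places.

T_{0}^{(0)} (trapezoid, 1 panel, h=1.9000): 2.490903
T_{1}^{(0)} (trapezoid, 2 panels, h=0.9500): 2.537591
T_{2}^{(0)} (trapezoid, 4 panels, h=0.4750): 2.550060
T_{1}^{(1)} = 2.537591 + (2.537591 − 2.490903)/3 = 2.553154
T_{2}^{(1)} = 2.550060 + (2.550060 − 2.537591)/3 = 2.554216
T_{2}^{(2)} = 2.554216 + (2.554216 − 2.553154)/15 = 2.554287

2.5543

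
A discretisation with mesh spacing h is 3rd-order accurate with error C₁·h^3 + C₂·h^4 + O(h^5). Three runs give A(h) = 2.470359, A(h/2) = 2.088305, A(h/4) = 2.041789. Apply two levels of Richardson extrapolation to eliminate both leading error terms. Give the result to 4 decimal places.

2.0352

First eliminate the h^3 term (factor 2^3 = 8):
  B₁ = (8·2.088305 − 2.470359)/7 = 2.033726
  B₂ = (8·2.041789 − 2.088305)/7 = 2.035144
Then eliminate the h^4 term (factor 2^4 = 16):
  (16·2.035144 − 2.033726)/15 = 2.035239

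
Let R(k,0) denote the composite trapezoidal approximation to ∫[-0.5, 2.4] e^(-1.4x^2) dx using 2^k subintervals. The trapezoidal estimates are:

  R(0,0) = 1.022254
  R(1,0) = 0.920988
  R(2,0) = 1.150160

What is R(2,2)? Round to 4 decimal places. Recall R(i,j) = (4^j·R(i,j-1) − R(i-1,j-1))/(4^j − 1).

1.2492

Richardson extrapolation on the trapezoidal column (denominator 4−1=3):
R(1,1) = (4·0.920988 − 1.022254) / 3 = 0.887233
R(2,1) = (4·1.150160 − 0.920988) / 3 = 1.226551
R(2,2) = (16·1.226551 − 0.887233) / 15 = 1.249172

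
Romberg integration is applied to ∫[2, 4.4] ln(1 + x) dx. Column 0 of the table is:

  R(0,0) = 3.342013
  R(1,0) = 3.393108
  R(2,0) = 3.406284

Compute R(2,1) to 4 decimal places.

Richardson extrapolation on the trapezoidal column (denominator 4−1=3):
R(2,1) = (4·3.406284 − 3.393108) / 3 = 3.410676

3.4107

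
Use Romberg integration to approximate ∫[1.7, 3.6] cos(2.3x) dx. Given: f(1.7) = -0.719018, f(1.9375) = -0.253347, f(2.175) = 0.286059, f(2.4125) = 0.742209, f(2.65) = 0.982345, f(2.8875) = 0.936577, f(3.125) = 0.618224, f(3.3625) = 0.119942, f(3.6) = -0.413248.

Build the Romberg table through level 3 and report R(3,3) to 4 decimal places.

R(0,0) (trapezoid, 1 panel, h=1.9000): -1.075653
R(1,0) (trapezoid, 2 panels, h=0.9500): 0.395401
R(2,0) (trapezoid, 4 panels, h=0.4750): 0.627235
R(3,0) (trapezoid, 8 panels, h=0.2375): 0.680646
R(1,1) = 0.395401 + (0.395401 − (-1.075653))/3 = 0.885752
R(2,1) = 0.627235 + (0.627235 − 0.395401)/3 = 0.704513
R(3,1) = 0.680646 + (0.680646 − 0.627235)/3 = 0.698450
R(2,2) = 0.704513 + (0.704513 − 0.885752)/15 = 0.692430
R(3,2) = 0.698450 + (0.698450 − 0.704513)/15 = 0.698046
R(3,3) = 0.698046 + (0.698046 − 0.692430)/63 = 0.698135

0.6981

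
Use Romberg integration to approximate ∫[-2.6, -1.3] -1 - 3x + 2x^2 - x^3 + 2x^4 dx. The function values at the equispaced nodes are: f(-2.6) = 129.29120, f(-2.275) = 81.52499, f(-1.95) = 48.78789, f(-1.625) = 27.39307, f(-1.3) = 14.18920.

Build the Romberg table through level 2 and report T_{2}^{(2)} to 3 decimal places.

T_{0}^{(0)} (trapezoid, 1 panel, h=1.3000): 93.26226
T_{1}^{(0)} (trapezoid, 2 panels, h=0.6500): 78.34326
T_{2}^{(0)} (trapezoid, 4 panels, h=0.3250): 74.57000
T_{1}^{(1)} = 78.34326 + (78.34326 − 93.26226)/3 = 73.37026
T_{2}^{(1)} = 74.57000 + (74.57000 − 78.34326)/3 = 73.31225
T_{2}^{(2)} = 73.31225 + (73.31225 − 73.37026)/15 = 73.30838

73.308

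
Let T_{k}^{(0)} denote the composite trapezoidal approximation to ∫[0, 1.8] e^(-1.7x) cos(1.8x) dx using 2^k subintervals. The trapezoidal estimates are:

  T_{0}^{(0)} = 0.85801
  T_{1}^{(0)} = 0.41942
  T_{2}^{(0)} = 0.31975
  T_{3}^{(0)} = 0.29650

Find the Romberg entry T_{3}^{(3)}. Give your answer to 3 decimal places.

Richardson extrapolation on the trapezoidal column (denominator 4−1=3):
T_{1}^{(1)} = 0.41942 + (0.41942 − 0.85801)/3 = 0.27322
T_{2}^{(1)} = 0.31975 + (0.31975 − 0.41942)/3 = 0.28653
T_{3}^{(1)} = 0.29650 + (0.29650 − 0.31975)/3 = 0.28875
T_{2}^{(2)} = (16·0.28653 − 0.27322) / 15 = 0.28742
T_{3}^{(2)} = 0.28875 + (0.28875 − 0.28653)/15 = 0.28890
T_{3}^{(3)} = 0.28890 + (0.28890 − 0.28742)/63 = 0.28892

0.289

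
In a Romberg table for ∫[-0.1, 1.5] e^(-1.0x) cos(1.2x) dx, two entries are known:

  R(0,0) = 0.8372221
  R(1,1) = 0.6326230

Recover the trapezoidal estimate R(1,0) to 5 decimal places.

From R(1,1) = (4·R(1,0) − R(0,0))/3, solve for R(1,0):
4·R(1,0) = 3·0.6326230 + 0.8372221 = 2.7350911
R(1,0) = 0.6837728

0.68377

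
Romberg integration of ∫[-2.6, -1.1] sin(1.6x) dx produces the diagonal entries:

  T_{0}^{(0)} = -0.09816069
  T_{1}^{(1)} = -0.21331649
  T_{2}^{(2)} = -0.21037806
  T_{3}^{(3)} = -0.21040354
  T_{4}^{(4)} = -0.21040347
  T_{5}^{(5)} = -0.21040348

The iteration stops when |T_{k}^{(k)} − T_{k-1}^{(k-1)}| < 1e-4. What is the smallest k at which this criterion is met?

|T_{1}^{(1)} − T_{0}^{(0)}| = 0.11515580 ≥ 1e-4
|T_{2}^{(2)} − T_{1}^{(1)}| = 0.00293843 ≥ 1e-4
|T_{3}^{(3)} − T_{2}^{(2)}| = 0.00002548 < 1e-4

k = 3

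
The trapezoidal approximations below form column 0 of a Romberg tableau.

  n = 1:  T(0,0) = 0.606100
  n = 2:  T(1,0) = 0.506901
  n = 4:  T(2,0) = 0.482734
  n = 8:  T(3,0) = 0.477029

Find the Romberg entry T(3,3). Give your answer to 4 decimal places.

Richardson extrapolation on the trapezoidal column (denominator 4−1=3):
T(1,1) = 0.506901 + (0.506901 − 0.606100)/3 = 0.473835
T(2,1) = 0.482734 + (0.482734 − 0.506901)/3 = 0.474678
T(3,1) = (4·0.477029 − 0.482734) / 3 = 0.475127
T(2,2) = 0.474678 + (0.474678 − 0.473835)/15 = 0.474734
T(3,2) = 0.475127 + (0.475127 − 0.474678)/15 = 0.475157
T(3,3) = (64·0.475157 − 0.474734) / 63 = 0.475164

0.4752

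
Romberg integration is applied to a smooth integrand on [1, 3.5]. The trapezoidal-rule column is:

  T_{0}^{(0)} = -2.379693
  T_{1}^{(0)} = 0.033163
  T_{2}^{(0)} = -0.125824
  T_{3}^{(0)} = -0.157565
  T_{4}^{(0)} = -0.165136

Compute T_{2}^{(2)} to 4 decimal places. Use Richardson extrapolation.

T_{1}^{(1)} = (4·0.033163 − (-2.379693)) / 3 = 0.837448
T_{2}^{(1)} = (4·(-0.125824) − 0.033163) / 3 = -0.178820
T_{2}^{(2)} = -0.178820 + (-0.178820 − 0.837448)/15 = -0.246571
(Column j=1 coincides with Simpson's rule on the same nodes.)

-0.2466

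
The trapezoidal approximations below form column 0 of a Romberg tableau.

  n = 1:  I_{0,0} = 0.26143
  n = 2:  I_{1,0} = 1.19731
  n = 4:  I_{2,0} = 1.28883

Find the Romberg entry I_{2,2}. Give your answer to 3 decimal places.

1.307

Richardson extrapolation on the trapezoidal column (denominator 4−1=3):
I_{1,1} = 1.19731 + (1.19731 − 0.26143)/3 = 1.50927
I_{2,1} = 1.28883 + (1.28883 − 1.19731)/3 = 1.31934
I_{2,2} = (16·1.31934 − 1.50927) / 15 = 1.30668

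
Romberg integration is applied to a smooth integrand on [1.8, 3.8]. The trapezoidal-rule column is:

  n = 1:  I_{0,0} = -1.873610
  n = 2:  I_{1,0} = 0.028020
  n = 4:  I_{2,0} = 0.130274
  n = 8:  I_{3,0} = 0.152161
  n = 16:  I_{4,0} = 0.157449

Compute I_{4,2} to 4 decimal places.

Richardson extrapolation on the trapezoidal column (denominator 4−1=3):
I_{3,1} = 0.152161 + (0.152161 − 0.130274)/3 = 0.159457
I_{4,1} = (4·0.157449 − 0.152161) / 3 = 0.159212
I_{4,2} = (16·0.159212 − 0.159457) / 15 = 0.159196

0.1592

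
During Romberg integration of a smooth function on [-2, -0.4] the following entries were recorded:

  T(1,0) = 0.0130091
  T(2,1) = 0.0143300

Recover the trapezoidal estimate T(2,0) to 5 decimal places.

0.01400

From T(2,1) = (4·T(2,0) − T(1,0))/3, solve for T(2,0):
4·T(2,0) = 3·0.0143300 + 0.0130091 = 0.0559991
T(2,0) = 0.0139998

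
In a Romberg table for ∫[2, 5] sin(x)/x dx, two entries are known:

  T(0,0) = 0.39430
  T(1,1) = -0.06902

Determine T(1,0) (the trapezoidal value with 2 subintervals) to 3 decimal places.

0.047

From T(1,1) = (4·T(1,0) − T(0,0))/3, solve for T(1,0):
4·T(1,0) = 3·(-0.06902) + 0.39430 = 0.18724
T(1,0) = 0.04681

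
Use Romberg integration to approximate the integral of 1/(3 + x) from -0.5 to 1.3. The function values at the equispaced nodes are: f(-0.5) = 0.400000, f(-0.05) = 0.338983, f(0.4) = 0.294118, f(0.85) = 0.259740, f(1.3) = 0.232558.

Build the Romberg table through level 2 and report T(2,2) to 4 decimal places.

0.5423

T(0,0) (trapezoid, 1 panel, h=1.8000): 0.569302
T(1,0) (trapezoid, 2 panels, h=0.9000): 0.549357
T(2,0) (trapezoid, 4 panels, h=0.4500): 0.544104
T(1,1) = 0.549357 + (0.549357 − 0.569302)/3 = 0.542709
T(2,1) = 0.544104 + (0.544104 − 0.549357)/3 = 0.542353
T(2,2) = 0.542353 + (0.542353 − 0.542709)/15 = 0.542329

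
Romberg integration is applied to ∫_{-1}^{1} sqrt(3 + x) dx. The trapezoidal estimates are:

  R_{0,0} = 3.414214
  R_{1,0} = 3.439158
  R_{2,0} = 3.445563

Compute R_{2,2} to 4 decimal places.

3.4477

R_{1,1} = (4·3.439158 − 3.414214) / 3 = 3.447473
R_{2,1} = 3.445563 + (3.445563 − 3.439158)/3 = 3.447698
R_{2,2} = (16·3.447698 − 3.447473) / 15 = 3.447713
(Column j=1 coincides with Simpson's rule on the same nodes.)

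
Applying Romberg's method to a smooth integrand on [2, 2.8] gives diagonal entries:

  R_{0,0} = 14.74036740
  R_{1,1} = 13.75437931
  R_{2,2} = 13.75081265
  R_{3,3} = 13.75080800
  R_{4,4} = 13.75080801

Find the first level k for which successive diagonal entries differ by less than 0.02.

|R_{1,1} − R_{0,0}| = 0.98598809 ≥ 0.02
|R_{2,2} − R_{1,1}| = 0.00356666 < 0.02

k = 2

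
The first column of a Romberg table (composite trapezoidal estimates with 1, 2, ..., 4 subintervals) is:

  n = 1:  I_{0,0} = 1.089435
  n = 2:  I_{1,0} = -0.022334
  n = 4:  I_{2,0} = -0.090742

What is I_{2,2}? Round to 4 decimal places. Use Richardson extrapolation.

-0.0949

Richardson extrapolation on the trapezoidal column (denominator 4−1=3):
I_{1,1} = -0.022334 + (-0.022334 − 1.089435)/3 = -0.392924
I_{2,1} = (4·(-0.090742) − (-0.022334)) / 3 = -0.113545
I_{2,2} = (16·(-0.113545) − (-0.392924)) / 15 = -0.094920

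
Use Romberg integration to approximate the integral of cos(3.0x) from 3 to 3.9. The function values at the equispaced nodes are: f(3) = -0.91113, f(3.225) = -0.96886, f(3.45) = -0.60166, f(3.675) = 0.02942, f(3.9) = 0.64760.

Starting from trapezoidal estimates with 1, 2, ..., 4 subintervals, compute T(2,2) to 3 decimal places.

-0.391

T(0,0) (trapezoid, 1 panel, h=0.9000): -0.11859
T(1,0) (trapezoid, 2 panels, h=0.4500): -0.33004
T(2,0) (trapezoid, 4 panels, h=0.2250): -0.37639
T(1,1) = -0.33004 + (-0.33004 − (-0.11859))/3 = -0.40052
T(2,1) = -0.37639 + (-0.37639 − (-0.33004))/3 = -0.39184
T(2,2) = -0.39184 + (-0.39184 − (-0.40052))/15 = -0.39126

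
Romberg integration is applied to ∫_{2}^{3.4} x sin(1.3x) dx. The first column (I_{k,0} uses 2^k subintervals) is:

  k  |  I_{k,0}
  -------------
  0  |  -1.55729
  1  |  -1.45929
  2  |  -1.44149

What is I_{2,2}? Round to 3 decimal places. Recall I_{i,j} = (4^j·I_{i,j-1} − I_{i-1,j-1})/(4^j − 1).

-1.436

Richardson extrapolation on the trapezoidal column (denominator 4−1=3):
I_{1,1} = (4·(-1.45929) − (-1.55729)) / 3 = -1.42662
I_{2,1} = -1.44149 + (-1.44149 − (-1.45929))/3 = -1.43556
I_{2,2} = -1.43556 + (-1.43556 − (-1.42662))/15 = -1.43616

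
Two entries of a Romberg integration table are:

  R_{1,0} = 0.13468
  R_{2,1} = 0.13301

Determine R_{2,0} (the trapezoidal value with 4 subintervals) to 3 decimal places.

0.133

From R_{2,1} = (4·R_{2,0} − R_{1,0})/3, solve for R_{2,0}:
4·R_{2,0} = 3·0.13301 + 0.13468 = 0.53371
R_{2,0} = 0.13343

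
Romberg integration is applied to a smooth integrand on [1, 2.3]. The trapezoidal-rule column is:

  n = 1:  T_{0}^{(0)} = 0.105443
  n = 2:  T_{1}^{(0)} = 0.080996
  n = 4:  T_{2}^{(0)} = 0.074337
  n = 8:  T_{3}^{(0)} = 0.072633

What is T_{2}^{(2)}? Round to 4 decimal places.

T_{1}^{(1)} = (4·0.080996 − 0.105443) / 3 = 0.072847
T_{2}^{(1)} = 0.074337 + (0.074337 − 0.080996)/3 = 0.072117
T_{2}^{(2)} = 0.072117 + (0.072117 − 0.072847)/15 = 0.072068

0.0721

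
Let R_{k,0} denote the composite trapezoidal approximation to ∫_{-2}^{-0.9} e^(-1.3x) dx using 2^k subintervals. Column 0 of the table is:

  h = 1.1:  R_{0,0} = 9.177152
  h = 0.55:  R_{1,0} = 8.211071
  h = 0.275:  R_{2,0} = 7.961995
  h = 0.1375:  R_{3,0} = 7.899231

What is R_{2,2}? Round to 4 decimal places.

7.8783

Richardson extrapolation on the trapezoidal column (denominator 4−1=3):
R_{1,1} = (4·8.211071 − 9.177152) / 3 = 7.889044
R_{2,1} = 7.961995 + (7.961995 − 8.211071)/3 = 7.878970
R_{2,2} = 7.878970 + (7.878970 − 7.889044)/15 = 7.878298
(Column j=1 coincides with Simpson's rule on the same nodes.)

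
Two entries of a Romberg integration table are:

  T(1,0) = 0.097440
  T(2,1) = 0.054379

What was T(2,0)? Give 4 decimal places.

0.0651

From T(2,1) = (4·T(2,0) − T(1,0))/3, solve for T(2,0):
4·T(2,0) = 3·0.054379 + 0.097440 = 0.260577
T(2,0) = 0.065144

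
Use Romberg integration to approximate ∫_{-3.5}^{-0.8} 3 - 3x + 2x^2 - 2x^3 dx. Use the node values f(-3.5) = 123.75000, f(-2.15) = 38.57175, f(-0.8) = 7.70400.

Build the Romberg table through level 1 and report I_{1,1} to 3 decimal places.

128.583

I_{0,0} (trapezoid, 1 panel, h=2.7000): 177.46290
I_{1,0} (trapezoid, 2 panels, h=1.3500): 140.80331
I_{1,1} = 140.80331 + (140.80331 − 177.46290)/3 = 128.58345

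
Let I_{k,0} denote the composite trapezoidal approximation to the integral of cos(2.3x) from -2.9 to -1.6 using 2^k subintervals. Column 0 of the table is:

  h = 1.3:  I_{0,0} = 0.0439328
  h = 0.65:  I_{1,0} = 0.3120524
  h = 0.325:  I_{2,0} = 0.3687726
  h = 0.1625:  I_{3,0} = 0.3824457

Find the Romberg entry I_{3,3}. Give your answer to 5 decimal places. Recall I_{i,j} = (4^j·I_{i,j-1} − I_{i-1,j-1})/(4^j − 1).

Richardson extrapolation on the trapezoidal column (denominator 4−1=3):
I_{1,1} = (4·0.3120524 − 0.0439328) / 3 = 0.4014256
I_{2,1} = (4·0.3687726 − 0.3120524) / 3 = 0.3876793
I_{3,1} = 0.3824457 + (0.3824457 − 0.3687726)/3 = 0.3870034
I_{2,2} = (16·0.3876793 − 0.4014256) / 15 = 0.3867629
I_{3,2} = 0.3870034 + (0.3870034 − 0.3876793)/15 = 0.3869583
I_{3,3} = 0.3869583 + (0.3869583 − 0.3867629)/63 = 0.3869614

0.38696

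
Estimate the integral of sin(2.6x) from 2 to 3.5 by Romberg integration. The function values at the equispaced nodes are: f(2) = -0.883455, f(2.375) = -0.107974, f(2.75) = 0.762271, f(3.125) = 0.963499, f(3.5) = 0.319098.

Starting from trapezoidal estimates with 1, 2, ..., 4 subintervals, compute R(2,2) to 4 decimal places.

R(0,0) (trapezoid, 1 panel, h=1.5000): -0.423268
R(1,0) (trapezoid, 2 panels, h=0.7500): 0.360069
R(2,0) (trapezoid, 4 panels, h=0.3750): 0.500857
R(1,1) = 0.360069 + (0.360069 − (-0.423268))/3 = 0.621181
R(2,1) = 0.500857 + (0.500857 − 0.360069)/3 = 0.547786
R(2,2) = 0.547786 + (0.547786 − 0.621181)/15 = 0.542893

0.5429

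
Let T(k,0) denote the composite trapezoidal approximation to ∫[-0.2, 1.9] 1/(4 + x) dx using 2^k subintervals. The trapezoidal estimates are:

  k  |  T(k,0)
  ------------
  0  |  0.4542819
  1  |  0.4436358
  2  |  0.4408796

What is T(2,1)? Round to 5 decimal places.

0.43996

Richardson extrapolation on the trapezoidal column (denominator 4−1=3):
T(2,1) = (4·0.4408796 − 0.4436358) / 3 = 0.4399609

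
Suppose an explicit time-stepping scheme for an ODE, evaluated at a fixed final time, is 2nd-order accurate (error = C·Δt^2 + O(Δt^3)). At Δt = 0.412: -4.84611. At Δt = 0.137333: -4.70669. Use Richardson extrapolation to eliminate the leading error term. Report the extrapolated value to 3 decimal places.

The leading error scales as Δt^2; refining by a factor of 3 reduces it by 3^2 = 9.
Extrapolated value = (9·A(Δt/3) − A(Δt)) / (9 − 1)
= (9·(-4.70669) − (-4.84611)) / 8
= -37.51410 / 8 = -4.68926

-4.689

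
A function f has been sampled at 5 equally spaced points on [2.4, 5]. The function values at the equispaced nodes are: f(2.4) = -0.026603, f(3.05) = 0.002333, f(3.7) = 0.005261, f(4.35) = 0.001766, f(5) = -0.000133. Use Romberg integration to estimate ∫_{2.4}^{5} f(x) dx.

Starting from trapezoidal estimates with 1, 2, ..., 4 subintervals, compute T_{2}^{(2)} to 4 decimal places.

0.0002

T_{0}^{(0)} (trapezoid, 1 panel, h=2.6000): -0.034757
T_{1}^{(0)} (trapezoid, 2 panels, h=1.3000): -0.010539
T_{2}^{(0)} (trapezoid, 4 panels, h=0.6500): -0.002605
T_{1}^{(1)} = -0.010539 + (-0.010539 − (-0.034757))/3 = -0.002466
T_{2}^{(1)} = -0.002605 + (-0.002605 − (-0.010539))/3 = 0.000040
T_{2}^{(2)} = 0.000040 + (0.000040 − (-0.002466))/15 = 0.000207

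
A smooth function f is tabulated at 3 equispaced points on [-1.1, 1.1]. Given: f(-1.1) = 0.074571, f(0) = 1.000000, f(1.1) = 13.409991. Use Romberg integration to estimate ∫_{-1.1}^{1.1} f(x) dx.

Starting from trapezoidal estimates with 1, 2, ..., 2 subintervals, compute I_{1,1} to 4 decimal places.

6.4110

I_{0,0} (trapezoid, 1 panel, h=2.2000): 14.833018
I_{1,0} (trapezoid, 2 panels, h=1.1000): 8.516509
I_{1,1} = 8.516509 + (8.516509 − 14.833018)/3 = 6.411006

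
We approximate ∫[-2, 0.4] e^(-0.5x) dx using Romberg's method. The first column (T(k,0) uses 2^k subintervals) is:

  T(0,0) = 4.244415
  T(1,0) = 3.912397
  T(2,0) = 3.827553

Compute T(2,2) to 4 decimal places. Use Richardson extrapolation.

3.7991

Richardson extrapolation on the trapezoidal column (denominator 4−1=3):
T(1,1) = 3.912397 + (3.912397 − 4.244415)/3 = 3.801724
T(2,1) = 3.827553 + (3.827553 − 3.912397)/3 = 3.799272
T(2,2) = (16·3.799272 − 3.801724) / 15 = 3.799109
(Column j=1 coincides with Simpson's rule on the same nodes.)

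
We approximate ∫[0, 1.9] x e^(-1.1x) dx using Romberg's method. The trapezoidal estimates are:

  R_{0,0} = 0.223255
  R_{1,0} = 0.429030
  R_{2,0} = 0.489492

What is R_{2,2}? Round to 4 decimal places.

0.5104

Richardson extrapolation on the trapezoidal column (denominator 4−1=3):
R_{1,1} = (4·0.429030 − 0.223255) / 3 = 0.497622
R_{2,1} = (4·0.489492 − 0.429030) / 3 = 0.509646
R_{2,2} = (16·0.509646 − 0.497622) / 15 = 0.510448
(Column j=1 coincides with Simpson's rule on the same nodes.)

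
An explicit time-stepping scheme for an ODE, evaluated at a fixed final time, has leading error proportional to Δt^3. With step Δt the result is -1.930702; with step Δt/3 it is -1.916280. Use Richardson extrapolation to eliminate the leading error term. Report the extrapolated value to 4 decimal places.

-1.9157

Extrapolated value = (27·A(Δt/3) − A(Δt)) / (27 − 1)
= (27·(-1.916280) − (-1.930702)) / 26
= -49.808858 / 26 = -1.915725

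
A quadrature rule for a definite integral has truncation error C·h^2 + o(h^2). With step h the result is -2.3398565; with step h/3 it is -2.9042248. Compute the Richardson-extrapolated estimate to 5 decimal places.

The leading error scales as h^2; refining by a factor of 3 reduces it by 3^2 = 9.
Extrapolated value = (9·A(h/3) − A(h)) / (9 − 1)
= (9·(-2.9042248) − (-2.3398565)) / 8
= -23.7981667 / 8 = -2.9747708

-2.97477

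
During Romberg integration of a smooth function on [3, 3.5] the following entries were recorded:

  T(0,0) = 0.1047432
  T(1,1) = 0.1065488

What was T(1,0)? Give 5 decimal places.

From T(1,1) = (4·T(1,0) − T(0,0))/3, solve for T(1,0):
4·T(1,0) = 3·0.1065488 + 0.1047432 = 0.4243896
T(1,0) = 0.1060974

0.10610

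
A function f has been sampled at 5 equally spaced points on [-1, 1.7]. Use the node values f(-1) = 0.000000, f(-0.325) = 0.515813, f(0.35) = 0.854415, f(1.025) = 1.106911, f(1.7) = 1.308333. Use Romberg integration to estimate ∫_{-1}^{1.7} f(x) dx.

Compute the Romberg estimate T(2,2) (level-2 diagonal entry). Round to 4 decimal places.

T(0,0) (trapezoid, 1 panel, h=2.7000): 1.766250
T(1,0) (trapezoid, 2 panels, h=1.3500): 2.036585
T(2,0) (trapezoid, 4 panels, h=0.6750): 2.113631
T(1,1) = 2.036585 + (2.036585 − 1.766250)/3 = 2.126697
T(2,1) = 2.113631 + (2.113631 − 2.036585)/3 = 2.139313
T(2,2) = 2.139313 + (2.139313 − 2.126697)/15 = 2.140154

2.1402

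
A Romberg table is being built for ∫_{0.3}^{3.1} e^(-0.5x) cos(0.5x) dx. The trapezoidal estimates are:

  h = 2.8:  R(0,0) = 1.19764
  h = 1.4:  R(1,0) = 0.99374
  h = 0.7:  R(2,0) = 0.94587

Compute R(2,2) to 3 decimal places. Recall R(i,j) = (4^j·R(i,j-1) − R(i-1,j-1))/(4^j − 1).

0.930

Richardson extrapolation on the trapezoidal column (denominator 4−1=3):
R(1,1) = (4·0.99374 − 1.19764) / 3 = 0.92577
R(2,1) = (4·0.94587 − 0.99374) / 3 = 0.92991
R(2,2) = (16·0.92991 − 0.92577) / 15 = 0.93019
(Column j=1 coincides with Simpson's rule on the same nodes.)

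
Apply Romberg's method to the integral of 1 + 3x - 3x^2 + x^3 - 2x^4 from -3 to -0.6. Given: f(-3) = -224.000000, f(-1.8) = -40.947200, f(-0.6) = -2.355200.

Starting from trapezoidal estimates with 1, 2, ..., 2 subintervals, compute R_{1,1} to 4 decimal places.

-156.0576

R_{0,0} (trapezoid, 1 panel, h=2.4000): -271.626240
R_{1,0} (trapezoid, 2 panels, h=1.2000): -184.949760
R_{1,1} = -184.949760 + (-184.949760 − (-271.626240))/3 = -156.057600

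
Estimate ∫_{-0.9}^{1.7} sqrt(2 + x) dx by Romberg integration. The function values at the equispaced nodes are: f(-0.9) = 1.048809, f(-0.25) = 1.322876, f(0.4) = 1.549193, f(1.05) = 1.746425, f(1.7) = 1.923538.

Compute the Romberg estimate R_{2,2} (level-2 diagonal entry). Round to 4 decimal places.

R_{0,0} (trapezoid, 1 panel, h=2.6000): 3.864051
R_{1,0} (trapezoid, 2 panels, h=1.3000): 3.945976
R_{2,0} (trapezoid, 4 panels, h=0.6500): 3.968034
R_{1,1} = 3.945976 + (3.945976 − 3.864051)/3 = 3.973284
R_{2,1} = 3.968034 + (3.968034 − 3.945976)/3 = 3.975387
R_{2,2} = 3.975387 + (3.975387 − 3.973284)/15 = 3.975527

3.9755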